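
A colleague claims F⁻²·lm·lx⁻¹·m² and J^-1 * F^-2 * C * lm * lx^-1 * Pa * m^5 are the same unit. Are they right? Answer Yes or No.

No

Left side:
  F = C/V (capacitance = charge per voltage),
      = A·s/(kg·m²·s⁻³·A⁻¹) (substituting C and V),
      = kg⁻¹·m⁻²·s⁴·A².
  So F⁻² = kg²·m⁴·s⁻⁸·A⁻⁴.
  lm = cd·sr = cd (luminous flux; sr is dimensionless).
  lx = lm/m² (illuminance = luminous flux per area),
      = m⁻²·cd.
  So lx⁻¹ = m²·cd⁻¹.
  Combining: F⁻²·lm·lx⁻¹·m² = (kg²·m⁴·s⁻⁸·A⁻⁴) · cd · (m²·cd⁻¹) · m² = kg²·m⁸·s⁻⁸·A⁻⁴.
Right side:
  J = N·m (work = force × distance),
      = kg·m²·s⁻².
  So J⁻¹ = kg⁻¹·m⁻²·s².
  F = C/V (capacitance = charge per voltage),
      = A·s/(kg·m²·s⁻³·A⁻¹) (substituting C and V),
      = kg⁻¹·m⁻²·s⁴·A².
  So F⁻² = kg²·m⁴·s⁻⁸·A⁻⁴.
  C = A·s = s·A (charge = current × time).
  lm = cd·sr = cd (luminous flux; sr is dimensionless).
  lx = lm/m² (illuminance = luminous flux per area),
      = m⁻²·cd.
  So lx⁻¹ = m²·cd⁻¹.
  Pa = N/m² (pressure = force per area),
      = kg·m⁻¹·s⁻².
  Combining: J⁻¹·F⁻²·C·lm·lx⁻¹·Pa·m⁵ = (kg⁻¹·m⁻²·s²) · (kg²·m⁴·s⁻⁸·A⁻⁴) · (s·A) · cd · (m²·cd⁻¹) · (kg·m⁻¹·s⁻²) · m⁵ = kg²·m⁸·s⁻⁷·A⁻³.
Left is kg²·m⁸·s⁻⁸·A⁻⁴; right is kg²·m⁸·s⁻⁷·A⁻³ — different.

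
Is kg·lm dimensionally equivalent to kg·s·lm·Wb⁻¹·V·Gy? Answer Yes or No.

No

Left side:
  lm = cd.
  Combining: kg·lm = kg · cd = kg·cd.
Right side:
  lm = cd·sr = cd (luminous flux; sr is dimensionless).
  Wb = V·s (flux: a volt is a weber per second),
      = kg·m²·s⁻²·A⁻¹.
  So Wb⁻¹ = kg⁻¹·m⁻²·s²·A.
  V = W/A (potential = power per current),
      = kg·m²·s⁻³·A⁻¹.
  Gy = J/kg (absorbed dose = energy per mass),
      = m²·s⁻².
  Combining: kg·s·lm·Wb⁻¹·V·Gy = kg · s · cd · (kg⁻¹·m⁻²·s²·A) · (kg·m²·s⁻³·A⁻¹) · (m²·s⁻²) = kg·m²·s⁻²·cd.
Left is kg·cd; right is kg·m²·s⁻²·cd — different.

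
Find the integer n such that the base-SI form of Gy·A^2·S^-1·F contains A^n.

2

Gy = m²·s⁻².
S = kg⁻¹·m⁻²·s³·A².
So S⁻¹ = kg·m²·s⁻³·A⁻².
F = kg⁻¹·m⁻²·s⁴·A².
Combining: Gy·A²·S⁻¹·F = (m²·s⁻²) · A² · (kg·m²·s⁻³·A⁻²) · (kg⁻¹·m⁻²·s⁴·A²) = m²·s⁻¹·A².
The exponent of A is 2.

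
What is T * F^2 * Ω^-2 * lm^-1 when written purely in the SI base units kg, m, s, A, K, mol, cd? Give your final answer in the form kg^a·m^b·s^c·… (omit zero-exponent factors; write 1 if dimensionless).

kg⁻³·m⁻⁸·s¹²·A⁷·cd⁻¹

T = Wb/m² (flux density = flux per area),
    = kg·s⁻²·A⁻¹.
F = C/V (capacitance = charge per voltage),
    = A·s/(kg·m²·s⁻³·A⁻¹) (substituting C and V),
    = kg⁻¹·m⁻²·s⁴·A².
So F² = kg⁻²·m⁻⁴·s⁸·A⁴.
Ω = V/A (resistance = voltage per current),
    = kg·m²·s⁻³·A⁻².
So Ω⁻² = kg⁻²·m⁻⁴·s⁶·A⁴.
lm = cd·sr = cd (luminous flux; sr is dimensionless).
So lm⁻¹ = cd⁻¹.
Combining: T·F²·Ω⁻²·lm⁻¹ = (kg·s⁻²·A⁻¹) · (kg⁻²·m⁻⁴·s⁸·A⁴) · (kg⁻²·m⁻⁴·s⁶·A⁴) · cd⁻¹ = kg⁻³·m⁻⁸·s¹²·A⁷·cd⁻¹.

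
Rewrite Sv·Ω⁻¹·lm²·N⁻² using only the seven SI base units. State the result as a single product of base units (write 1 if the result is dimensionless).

Sv = J/kg (equivalent dose = energy per mass),
    = m²·s⁻².
Ω = V/A (resistance = voltage per current),
    = kg·m²·s⁻³·A⁻².
So Ω⁻¹ = kg⁻¹·m⁻²·s³·A².
lm = cd·sr = cd (luminous flux; sr is dimensionless).
So lm² = cd².
N = kg·m/s² = kg·m·s⁻² (force = mass × acceleration).
So N⁻² = kg⁻²·m⁻²·s⁴.
Combining: Sv·Ω⁻¹·lm²·N⁻² = (m²·s⁻²) · (kg⁻¹·m⁻²·s³·A²) · cd² · (kg⁻²·m⁻²·s⁴) = kg⁻³·m⁻²·s⁵·A²·cd².

kg⁻³·m⁻²·s⁵·A²·cd²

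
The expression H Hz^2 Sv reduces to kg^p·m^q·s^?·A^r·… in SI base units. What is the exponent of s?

H = Wb/A (inductance = flux per current),
    = kg·m²·s⁻²·A⁻².
Hz = 1/s = s⁻¹ (frequency is cycles per second).
So Hz² = s⁻².
Sv = J/kg (equivalent dose = energy per mass),
    = m²·s⁻².
Combining: H·Hz²·Sv = (kg·m²·s⁻²·A⁻²) · s⁻² · (m²·s⁻²) = kg·m⁴·s⁻⁶·A⁻².
The exponent of s is -6.

-6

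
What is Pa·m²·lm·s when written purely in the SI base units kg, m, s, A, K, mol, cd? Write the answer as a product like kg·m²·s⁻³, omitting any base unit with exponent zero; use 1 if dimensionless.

Pa = kg·m⁻¹·s⁻².
lm = cd.
Combining: Pa·m²·lm·s = (kg·m⁻¹·s⁻²) · m² · cd · s = kg·m·s⁻¹·cd.

kg·m·s⁻¹·cd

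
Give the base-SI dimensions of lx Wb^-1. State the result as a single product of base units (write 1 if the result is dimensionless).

lx = lm/m² (illuminance = luminous flux per area),
    = m⁻²·cd.
Wb = V·s (flux: a volt is a weber per second),
    = kg·m²·s⁻²·A⁻¹.
So Wb⁻¹ = kg⁻¹·m⁻²·s²·A.
Combining: lx·Wb⁻¹ = (m⁻²·cd) · (kg⁻¹·m⁻²·s²·A) = kg⁻¹·m⁻⁴·s²·A·cd.

kg⁻¹·m⁻⁴·s²·A·cd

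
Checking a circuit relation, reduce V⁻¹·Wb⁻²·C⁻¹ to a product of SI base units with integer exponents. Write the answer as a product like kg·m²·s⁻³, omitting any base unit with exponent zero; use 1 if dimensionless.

kg⁻³·m⁻⁶·s⁶·A²

V = kg·m²·s⁻³·A⁻¹.
So V⁻¹ = kg⁻¹·m⁻²·s³·A.
Wb = kg·m²·s⁻²·A⁻¹.
So Wb⁻² = kg⁻²·m⁻⁴·s⁴·A².
C = s·A.
So C⁻¹ = s⁻¹·A⁻¹.
Combining: V⁻¹·Wb⁻²·C⁻¹ = (kg⁻¹·m⁻²·s³·A) · (kg⁻²·m⁻⁴·s⁴·A²) · (s⁻¹·A⁻¹) = kg⁻³·m⁻⁶·s⁶·A².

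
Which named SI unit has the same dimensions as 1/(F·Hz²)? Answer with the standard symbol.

F = C/V (capacitance = charge per voltage),
    = A·s/(kg·m²·s⁻³·A⁻¹) (substituting C and V),
    = kg⁻¹·m⁻²·s⁴·A².
So F⁻¹ = kg·m²·s⁻⁴·A⁻².
Hz = 1/s = s⁻¹ (frequency is cycles per second).
So Hz⁻² = s².
Combining: F⁻¹·Hz⁻² = (kg·m²·s⁻⁴·A⁻²) · s² = kg·m²·s⁻²·A⁻².
kg·m²·s⁻²·A⁻² is the base-SI form of the henry.

H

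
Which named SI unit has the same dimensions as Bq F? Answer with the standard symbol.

Bq = 1/s = s⁻¹ (activity is decays per second).
F = C/V (capacitance = charge per voltage),
    = A·s/(kg·m²·s⁻³·A⁻¹) (substituting C and V),
    = kg⁻¹·m⁻²·s⁴·A².
Combining: Bq·F = s⁻¹ · (kg⁻¹·m⁻²·s⁴·A²) = kg⁻¹·m⁻²·s³·A².
kg⁻¹·m⁻²·s³·A² is the base-SI form of the siemens.

S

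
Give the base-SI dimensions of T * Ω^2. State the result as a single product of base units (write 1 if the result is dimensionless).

kg³·m⁴·s⁻⁸·A⁻⁵

T = Wb/m² (flux density = flux per area),
    = kg·s⁻²·A⁻¹.
Ω = V/A (resistance = voltage per current),
    = kg·m²·s⁻³·A⁻².
So Ω² = kg²·m⁴·s⁻⁶·A⁻⁴.
Combining: T·Ω² = (kg·s⁻²·A⁻¹) · (kg²·m⁴·s⁻⁶·A⁻⁴) = kg³·m⁴·s⁻⁸·A⁻⁵.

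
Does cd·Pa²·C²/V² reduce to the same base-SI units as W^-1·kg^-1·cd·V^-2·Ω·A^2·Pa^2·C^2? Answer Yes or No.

No

Left side:
  V = W/A (potential = power per current),
      = kg·m²·s⁻³·A⁻¹.
  So V⁻² = kg⁻²·m⁻⁴·s⁶·A².
  Pa = N/m² (pressure = force per area),
      = kg·m⁻¹·s⁻².
  So Pa² = kg²·m⁻²·s⁻⁴.
  C = A·s = s·A (charge = current × time).
  So C² = s²·A².
  Combining: cd·V⁻²·Pa²·C² = cd · (kg⁻²·m⁻⁴·s⁶·A²) · (kg²·m⁻²·s⁻⁴) · (s²·A²) = m⁻⁶·s⁴·A⁴·cd.
Right side:
  W = kg·m²·s⁻³.
  So W⁻¹ = kg⁻¹·m⁻²·s³.
  V = kg·m²·s⁻³·A⁻¹.
  So V⁻² = kg⁻²·m⁻⁴·s⁶·A².
  Ω = kg·m²·s⁻³·A⁻².
  Pa = kg·m⁻¹·s⁻².
  So Pa² = kg²·m⁻²·s⁻⁴.
  C = s·A.
  So C² = s²·A².
  Combining: W⁻¹·kg⁻¹·cd·V⁻²·Ω·A²·Pa²·C² = (kg⁻¹·m⁻²·s³) · kg⁻¹ · cd · (kg⁻²·m⁻⁴·s⁶·A²) · (kg·m²·s⁻³·A⁻²) · A² · (kg²·m⁻²·s⁻⁴) · (s²·A²) = kg⁻¹·m⁻⁶·s⁴·A⁴·cd.
Left is m⁻⁶·s⁴·A⁴·cd; right is kg⁻¹·m⁻⁶·s⁴·A⁴·cd — different.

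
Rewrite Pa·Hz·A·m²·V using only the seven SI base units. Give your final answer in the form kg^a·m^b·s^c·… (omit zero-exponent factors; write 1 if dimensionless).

Pa = N/m² (pressure = force per area),
    = kg·m⁻¹·s⁻².
Hz = 1/s = s⁻¹ (frequency is cycles per second).
V = W/A (potential = power per current),
    = kg·m²·s⁻³·A⁻¹.
Combining: Pa·Hz·A·m²·V = (kg·m⁻¹·s⁻²) · s⁻¹ · A · m² · (kg·m²·s⁻³·A⁻¹) = kg²·m³·s⁻⁶.

kg²·m³·s⁻⁶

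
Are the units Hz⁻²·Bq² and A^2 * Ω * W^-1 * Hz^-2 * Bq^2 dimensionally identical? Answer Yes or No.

Yes

Left side:
  Hz = 1/s = s⁻¹ (frequency is cycles per second).
  So Hz⁻² = s².
  Bq = 1/s = s⁻¹ (activity is decays per second).
  So Bq² = s⁻².
  Combining: Hz⁻²·Bq² = s² · s⁻² = 1.
Right side:
  Ω = kg·m²·s⁻³·A⁻².
  W = kg·m²·s⁻³.
  So W⁻¹ = kg⁻¹·m⁻²·s³.
  Hz = s⁻¹.
  So Hz⁻² = s².
  Bq = s⁻¹.
  So Bq² = s⁻².
  Combining: A²·Ω·W⁻¹·Hz⁻²·Bq² = A² · (kg·m²·s⁻³·A⁻²) · (kg⁻¹·m⁻²·s³) · s² · s⁻² = 1.
Both reduce to 1.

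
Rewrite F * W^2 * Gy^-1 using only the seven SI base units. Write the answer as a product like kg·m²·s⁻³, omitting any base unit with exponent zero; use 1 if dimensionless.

F = kg⁻¹·m⁻²·s⁴·A².
W = kg·m²·s⁻³.
So W² = kg²·m⁴·s⁻⁶.
Gy = m²·s⁻².
So Gy⁻¹ = m⁻²·s².
Combining: F·W²·Gy⁻¹ = (kg⁻¹·m⁻²·s⁴·A²) · (kg²·m⁴·s⁻⁶) · (m⁻²·s²) = kg·A².

kg·A²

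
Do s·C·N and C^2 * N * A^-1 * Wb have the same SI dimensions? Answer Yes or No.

No

Left side:
  C = s·A.
  N = kg·m·s⁻².
  Combining: s·C·N = s · (s·A) · (kg·m·s⁻²) = kg·m·A.
Right side:
  C = A·s = s·A (charge = current × time).
  So C² = s²·A².
  N = kg·m/s² = kg·m·s⁻² (force = mass × acceleration).
  Wb = V·s (flux: a volt is a weber per second),
      = kg·m²·s⁻²·A⁻¹.
  Combining: C²·N·A⁻¹·Wb = (s²·A²) · (kg·m·s⁻²) · A⁻¹ · (kg·m²·s⁻²·A⁻¹) = kg²·m³·s⁻².
Left is kg·m·A; right is kg²·m³·s⁻² — different.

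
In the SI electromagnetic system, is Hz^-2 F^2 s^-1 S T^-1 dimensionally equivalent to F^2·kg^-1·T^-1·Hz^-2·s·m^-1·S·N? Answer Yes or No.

Left side:
  Hz = 1/s = s⁻¹ (frequency is cycles per second).
  So Hz⁻² = s².
  F = C/V (capacitance = charge per voltage),
      = A·s/(kg·m²·s⁻³·A⁻¹) (substituting C and V),
      = kg⁻¹·m⁻²·s⁴·A².
  So F² = kg⁻²·m⁻⁴·s⁸·A⁴.
  S = 1/Ω (conductance is reciprocal resistance),
      = kg⁻¹·m⁻²·s³·A².
  T = Wb/m² (flux density = flux per area),
      = kg·s⁻²·A⁻¹.
  So T⁻¹ = kg⁻¹·s²·A.
  Combining: Hz⁻²·F²·s⁻¹·S·T⁻¹ = s² · (kg⁻²·m⁻⁴·s⁸·A⁴) · s⁻¹ · (kg⁻¹·m⁻²·s³·A²) · (kg⁻¹·s²·A) = kg⁻⁴·m⁻⁶·s¹⁴·A⁷.
Right side:
  F = C/V (capacitance = charge per voltage),
      = A·s/(kg·m²·s⁻³·A⁻¹) (substituting C and V),
      = kg⁻¹·m⁻²·s⁴·A².
  So F² = kg⁻²·m⁻⁴·s⁸·A⁴.
  T = Wb/m² (flux density = flux per area),
      = kg·s⁻²·A⁻¹.
  So T⁻¹ = kg⁻¹·s²·A.
  Hz = 1/s = s⁻¹ (frequency is cycles per second).
  So Hz⁻² = s².
  S = 1/Ω (conductance is reciprocal resistance),
      = kg⁻¹·m⁻²·s³·A².
  N = kg·m/s² = kg·m·s⁻² (force = mass × acceleration).
  Combining: F²·kg⁻¹·T⁻¹·Hz⁻²·s·m⁻¹·S·N = (kg⁻²·m⁻⁴·s⁸·A⁴) · kg⁻¹ · (kg⁻¹·s²·A) · s² · s · m⁻¹ · (kg⁻¹·m⁻²·s³·A²) · (kg·m·s⁻²) = kg⁻⁴·m⁻⁶·s¹⁴·A⁷.
Both reduce to kg⁻⁴·m⁻⁶·s¹⁴·A⁷.

Yes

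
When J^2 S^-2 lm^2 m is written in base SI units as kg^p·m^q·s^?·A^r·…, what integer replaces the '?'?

-10

J = kg·m²·s⁻².
So J² = kg²·m⁴·s⁻⁴.
S = kg⁻¹·m⁻²·s³·A².
So S⁻² = kg²·m⁴·s⁻⁶·A⁻⁴.
lm = cd.
So lm² = cd².
Combining: J²·S⁻²·lm²·m = (kg²·m⁴·s⁻⁴) · (kg²·m⁴·s⁻⁶·A⁻⁴) · cd² · m = kg⁴·m⁹·s⁻¹⁰·A⁻⁴·cd².
The exponent of s is -10.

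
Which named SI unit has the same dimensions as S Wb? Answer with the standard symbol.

S = kg⁻¹·m⁻²·s³·A².
Wb = kg·m²·s⁻²·A⁻¹.
Combining: S·Wb = (kg⁻¹·m⁻²·s³·A²) · (kg·m²·s⁻²·A⁻¹) = s·A.
s·A is the base-SI form of the coulomb.

C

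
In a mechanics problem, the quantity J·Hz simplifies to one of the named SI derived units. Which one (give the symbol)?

W

J = N·m (work = force × distance),
    = kg·m²·s⁻².
Hz = 1/s = s⁻¹ (frequency is cycles per second).
Combining: J·Hz = (kg·m²·s⁻²) · s⁻¹ = kg·m²·s⁻³.
kg·m²·s⁻³ is the base-SI form of the watt.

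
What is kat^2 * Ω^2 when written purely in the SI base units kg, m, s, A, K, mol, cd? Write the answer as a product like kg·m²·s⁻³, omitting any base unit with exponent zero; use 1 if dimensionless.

kat = s⁻¹·mol.
So kat² = s⁻²·mol².
Ω = kg·m²·s⁻³·A⁻².
So Ω² = kg²·m⁴·s⁻⁶·A⁻⁴.
Combining: kat²·Ω² = (s⁻²·mol²) · (kg²·m⁴·s⁻⁶·A⁻⁴) = kg²·m⁴·s⁻⁸·A⁻⁴·mol².

kg²·m⁴·s⁻⁸·A⁻⁴·mol²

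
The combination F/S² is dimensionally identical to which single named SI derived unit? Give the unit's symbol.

S = 1/Ω (conductance is reciprocal resistance),
    = kg⁻¹·m⁻²·s³·A².
So S⁻² = kg²·m⁴·s⁻⁶·A⁻⁴.
F = C/V (capacitance = charge per voltage),
    = A·s/(kg·m²·s⁻³·A⁻¹) (substituting C and V),
    = kg⁻¹·m⁻²·s⁴·A².
Combining: S⁻²·F = (kg²·m⁴·s⁻⁶·A⁻⁴) · (kg⁻¹·m⁻²·s⁴·A²) = kg·m²·s⁻²·A⁻².
kg·m²·s⁻²·A⁻² is the base-SI form of the henry.

H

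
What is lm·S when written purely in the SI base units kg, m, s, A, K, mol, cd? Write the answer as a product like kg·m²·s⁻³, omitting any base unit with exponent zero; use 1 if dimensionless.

lm = cd·sr = cd (luminous flux; sr is dimensionless).
S = 1/Ω (conductance is reciprocal resistance),
    = kg⁻¹·m⁻²·s³·A².
Combining: lm·S = cd · (kg⁻¹·m⁻²·s³·A²) = kg⁻¹·m⁻²·s³·A²·cd.

kg⁻¹·m⁻²·s³·A²·cd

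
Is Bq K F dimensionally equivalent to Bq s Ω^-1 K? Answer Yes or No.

Yes

Left side:
  Bq = 1/s = s⁻¹ (activity is decays per second).
  F = C/V (capacitance = charge per voltage),
      = A·s/(kg·m²·s⁻³·A⁻¹) (substituting C and V),
      = kg⁻¹·m⁻²·s⁴·A².
  Combining: Bq·K·F = s⁻¹ · K · (kg⁻¹·m⁻²·s⁴·A²) = kg⁻¹·m⁻²·s³·A²·K.
Right side:
  Bq = 1/s = s⁻¹ (activity is decays per second).
  Ω = V/A (resistance = voltage per current),
      = kg·m²·s⁻³·A⁻².
  So Ω⁻¹ = kg⁻¹·m⁻²·s³·A².
  Combining: Bq·s·Ω⁻¹·K = s⁻¹ · s · (kg⁻¹·m⁻²·s³·A²) · K = kg⁻¹·m⁻²·s³·A²·K.
Both reduce to kg⁻¹·m⁻²·s³·A²·K.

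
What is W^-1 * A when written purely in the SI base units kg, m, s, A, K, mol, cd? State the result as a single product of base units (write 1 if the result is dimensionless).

W = kg·m²·s⁻³.
So W⁻¹ = kg⁻¹·m⁻²·s³.
Combining: W⁻¹·A = (kg⁻¹·m⁻²·s³) · A = kg⁻¹·m⁻²·s³·A.

kg⁻¹·m⁻²·s³·A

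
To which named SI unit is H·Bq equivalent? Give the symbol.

H = kg·m²·s⁻²·A⁻².
Bq = s⁻¹.
Combining: H·Bq = (kg·m²·s⁻²·A⁻²) · s⁻¹ = kg·m²·s⁻³·A⁻².
kg·m²·s⁻³·A⁻² is the base-SI form of the ohm.

Ω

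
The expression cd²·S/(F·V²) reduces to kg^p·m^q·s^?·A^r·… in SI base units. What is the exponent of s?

5

F = C/V (capacitance = charge per voltage),
    = A·s/(kg·m²·s⁻³·A⁻¹) (substituting C and V),
    = kg⁻¹·m⁻²·s⁴·A².
So F⁻¹ = kg·m²·s⁻⁴·A⁻².
V = W/A (potential = power per current),
    = kg·m²·s⁻³·A⁻¹.
So V⁻² = kg⁻²·m⁻⁴·s⁶·A².
S = 1/Ω (conductance is reciprocal resistance),
    = kg⁻¹·m⁻²·s³·A².
Combining: F⁻¹·V⁻²·cd²·S = (kg·m²·s⁻⁴·A⁻²) · (kg⁻²·m⁻⁴·s⁶·A²) · cd² · (kg⁻¹·m⁻²·s³·A²) = kg⁻²·m⁻⁴·s⁵·A²·cd².
The exponent of s is 5.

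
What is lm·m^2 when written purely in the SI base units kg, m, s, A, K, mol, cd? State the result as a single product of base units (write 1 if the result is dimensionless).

m²·cd

lm = cd·sr = cd (luminous flux; sr is dimensionless).
Combining: lm·m² = cd · m² = m²·cd.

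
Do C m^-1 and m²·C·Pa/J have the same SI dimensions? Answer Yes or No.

Yes

Left side:
  C = s·A.
  Combining: C·m⁻¹ = (s·A) · m⁻¹ = m⁻¹·s·A.
Right side:
  C = A·s = s·A (charge = current × time).
  Pa = N/m² (pressure = force per area),
      = kg·m⁻¹·s⁻².
  J = N·m (work = force × distance),
      = kg·m²·s⁻².
  So J⁻¹ = kg⁻¹·m⁻²·s².
  Combining: m²·C·Pa·J⁻¹ = m² · (s·A) · (kg·m⁻¹·s⁻²) · (kg⁻¹·m⁻²·s²) = m⁻¹·s·A.
Both reduce to m⁻¹·s·A.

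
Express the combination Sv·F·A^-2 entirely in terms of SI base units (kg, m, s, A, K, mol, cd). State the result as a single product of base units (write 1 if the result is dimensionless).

Sv = J/kg (equivalent dose = energy per mass),
    = m²·s⁻².
F = C/V (capacitance = charge per voltage),
    = A·s/(kg·m²·s⁻³·A⁻¹) (substituting C and V),
    = kg⁻¹·m⁻²·s⁴·A².
Combining: Sv·F·A⁻² = (m²·s⁻²) · (kg⁻¹·m⁻²·s⁴·A²) · A⁻² = kg⁻¹·s².

kg⁻¹·s²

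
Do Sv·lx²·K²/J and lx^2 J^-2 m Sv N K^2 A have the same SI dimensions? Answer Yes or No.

Left side:
  J = N·m (work = force × distance),
      = kg·m²·s⁻².
  So J⁻¹ = kg⁻¹·m⁻²·s².
  Sv = J/kg (equivalent dose = energy per mass),
      = m²·s⁻².
  lx = lm/m² (illuminance = luminous flux per area),
      = m⁻²·cd.
  So lx² = m⁻⁴·cd².
  Combining: J⁻¹·Sv·lx²·K² = (kg⁻¹·m⁻²·s²) · (m²·s⁻²) · (m⁻⁴·cd²) · K² = kg⁻¹·m⁻⁴·K²·cd².
Right side:
  lx = lm/m² (illuminance = luminous flux per area),
      = m⁻²·cd.
  So lx² = m⁻⁴·cd².
  J = N·m (work = force × distance),
      = kg·m²·s⁻².
  So J⁻² = kg⁻²·m⁻⁴·s⁴.
  Sv = J/kg (equivalent dose = energy per mass),
      = m²·s⁻².
  N = kg·m/s² = kg·m·s⁻² (force = mass × acceleration).
  Combining: lx²·J⁻²·m·Sv·N·K²·A = (m⁻⁴·cd²) · (kg⁻²·m⁻⁴·s⁴) · m · (m²·s⁻²) · (kg·m·s⁻²) · K² · A = kg⁻¹·m⁻⁴·A·K²·cd².
Left is kg⁻¹·m⁻⁴·K²·cd²; right is kg⁻¹·m⁻⁴·A·K²·cd² — different.

No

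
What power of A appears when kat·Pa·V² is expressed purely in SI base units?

kat = mol/s = s⁻¹·mol (catalytic activity).
Pa = N/m² (pressure = force per area),
    = kg·m⁻¹·s⁻².
V = W/A (potential = power per current),
    = kg·m²·s⁻³·A⁻¹.
So V² = kg²·m⁴·s⁻⁶·A⁻².
Combining: kat·Pa·V² = (s⁻¹·mol) · (kg·m⁻¹·s⁻²) · (kg²·m⁴·s⁻⁶·A⁻²) = kg³·m³·s⁻⁹·A⁻²·mol.
The exponent of A is -2.

-2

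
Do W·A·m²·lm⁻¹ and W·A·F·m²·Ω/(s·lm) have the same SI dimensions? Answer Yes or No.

Yes

Left side:
  W = J/s (power = energy per time),
      = kg·m²·s⁻³.
  lm = cd·sr = cd (luminous flux; sr is dimensionless).
  So lm⁻¹ = cd⁻¹.
  Combining: W·A·m²·lm⁻¹ = (kg·m²·s⁻³) · A · m² · cd⁻¹ = kg·m⁴·s⁻³·A·cd⁻¹.
Right side:
  W = J/s (power = energy per time),
      = kg·m²·s⁻³.
  lm = cd·sr = cd (luminous flux; sr is dimensionless).
  So lm⁻¹ = cd⁻¹.
  F = C/V (capacitance = charge per voltage),
      = A·s/(kg·m²·s⁻³·A⁻¹) (substituting C and V),
      = kg⁻¹·m⁻²·s⁴·A².
  Ω = V/A (resistance = voltage per current),
      = kg·m²·s⁻³·A⁻².
  Combining: W·A·s⁻¹·lm⁻¹·F·m²·Ω = (kg·m²·s⁻³) · A · s⁻¹ · cd⁻¹ · (kg⁻¹·m⁻²·s⁴·A²) · m² · (kg·m²·s⁻³·A⁻²) = kg·m⁴·s⁻³·A·cd⁻¹.
Both reduce to kg·m⁴·s⁻³·A·cd⁻¹.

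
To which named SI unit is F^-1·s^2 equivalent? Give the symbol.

F = kg⁻¹·m⁻²·s⁴·A².
So F⁻¹ = kg·m²·s⁻⁴·A⁻².
Combining: F⁻¹·s² = (kg·m²·s⁻⁴·A⁻²) · s² = kg·m²·s⁻²·A⁻².
kg·m²·s⁻²·A⁻² is the base-SI form of the henry.

H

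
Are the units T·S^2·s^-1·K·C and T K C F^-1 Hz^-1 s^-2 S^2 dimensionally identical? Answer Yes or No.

Left side:
  T = kg·s⁻²·A⁻¹.
  S = kg⁻¹·m⁻²·s³·A².
  So S² = kg⁻²·m⁻⁴·s⁶·A⁴.
  C = s·A.
  Combining: T·S²·s⁻¹·K·C = (kg·s⁻²·A⁻¹) · (kg⁻²·m⁻⁴·s⁶·A⁴) · s⁻¹ · K · (s·A) = kg⁻¹·m⁻⁴·s⁴·A⁴·K.
Right side:
  T = kg·s⁻²·A⁻¹.
  C = s·A.
  F = kg⁻¹·m⁻²·s⁴·A².
  So F⁻¹ = kg·m²·s⁻⁴·A⁻².
  Hz = s⁻¹.
  So Hz⁻¹ = s.
  S = kg⁻¹·m⁻²·s³·A².
  So S² = kg⁻²·m⁻⁴·s⁶·A⁴.
  Combining: T·K·C·F⁻¹·Hz⁻¹·s⁻²·S² = (kg·s⁻²·A⁻¹) · K · (s·A) · (kg·m²·s⁻⁴·A⁻²) · s · s⁻² · (kg⁻²·m⁻⁴·s⁶·A⁴) = m⁻²·A²·K.
Left is kg⁻¹·m⁻⁴·s⁴·A⁴·K; right is m⁻²·A²·K — different.

No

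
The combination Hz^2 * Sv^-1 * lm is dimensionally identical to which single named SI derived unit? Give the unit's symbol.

lx

Hz = 1/s = s⁻¹ (frequency is cycles per second).
So Hz² = s⁻².
Sv = J/kg (equivalent dose = energy per mass),
    = m²·s⁻².
So Sv⁻¹ = m⁻²·s².
lm = cd·sr = cd (luminous flux; sr is dimensionless).
Combining: Hz²·Sv⁻¹·lm = s⁻² · (m⁻²·s²) · cd = m⁻²·cd.
m⁻²·cd is the base-SI form of the lux.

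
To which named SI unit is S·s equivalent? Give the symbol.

S = 1/Ω (conductance is reciprocal resistance),
    = kg⁻¹·m⁻²·s³·A².
Combining: S·s = (kg⁻¹·m⁻²·s³·A²) · s = kg⁻¹·m⁻²·s⁴·A².
kg⁻¹·m⁻²·s⁴·A² is the base-SI form of the farad.

F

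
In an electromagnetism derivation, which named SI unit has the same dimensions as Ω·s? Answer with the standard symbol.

Ω = kg·m²·s⁻³·A⁻².
Combining: Ω·s = (kg·m²·s⁻³·A⁻²) · s = kg·m²·s⁻²·A⁻².
kg·m²·s⁻²·A⁻² is the base-SI form of the henry.

H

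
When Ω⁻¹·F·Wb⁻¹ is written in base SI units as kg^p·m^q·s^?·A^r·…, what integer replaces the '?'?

9

Ω = V/A (resistance = voltage per current),
    = kg·m²·s⁻³·A⁻².
So Ω⁻¹ = kg⁻¹·m⁻²·s³·A².
F = C/V (capacitance = charge per voltage),
    = A·s/(kg·m²·s⁻³·A⁻¹) (substituting C and V),
    = kg⁻¹·m⁻²·s⁴·A².
Wb = V·s (flux: a volt is a weber per second),
    = kg·m²·s⁻²·A⁻¹.
So Wb⁻¹ = kg⁻¹·m⁻²·s²·A.
Combining: Ω⁻¹·F·Wb⁻¹ = (kg⁻¹·m⁻²·s³·A²) · (kg⁻¹·m⁻²·s⁴·A²) · (kg⁻¹·m⁻²·s²·A) = kg⁻³·m⁻⁶·s⁹·A⁵.
The exponent of s is 9.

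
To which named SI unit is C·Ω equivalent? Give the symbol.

C = s·A.
Ω = kg·m²·s⁻³·A⁻².
Combining: C·Ω = (s·A) · (kg·m²·s⁻³·A⁻²) = kg·m²·s⁻²·A⁻¹.
kg·m²·s⁻²·A⁻¹ is the base-SI form of the weber.

Wb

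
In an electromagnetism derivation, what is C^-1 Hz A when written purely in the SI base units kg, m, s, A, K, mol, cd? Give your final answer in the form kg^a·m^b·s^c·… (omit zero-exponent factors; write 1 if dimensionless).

s⁻²

C = A·s = s·A (charge = current × time).
So C⁻¹ = s⁻¹·A⁻¹.
Hz = 1/s = s⁻¹ (frequency is cycles per second).
Combining: C⁻¹·Hz·A = (s⁻¹·A⁻¹) · s⁻¹ · A = s⁻².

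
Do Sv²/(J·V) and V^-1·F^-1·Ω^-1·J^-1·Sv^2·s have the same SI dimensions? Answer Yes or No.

Left side:
  J = N·m (work = force × distance),
      = kg·m²·s⁻².
  So J⁻¹ = kg⁻¹·m⁻²·s².
  V = W/A (potential = power per current),
      = kg·m²·s⁻³·A⁻¹.
  So V⁻¹ = kg⁻¹·m⁻²·s³·A.
  Sv = J/kg (equivalent dose = energy per mass),
      = m²·s⁻².
  So Sv² = m⁴·s⁻⁴.
  Combining: J⁻¹·V⁻¹·Sv² = (kg⁻¹·m⁻²·s²) · (kg⁻¹·m⁻²·s³·A) · (m⁴·s⁻⁴) = kg⁻²·s·A.
Right side:
  V = W/A (potential = power per current),
      = kg·m²·s⁻³·A⁻¹.
  So V⁻¹ = kg⁻¹·m⁻²·s³·A.
  F = C/V (capacitance = charge per voltage),
      = A·s/(kg·m²·s⁻³·A⁻¹) (substituting C and V),
      = kg⁻¹·m⁻²·s⁴·A².
  So F⁻¹ = kg·m²·s⁻⁴·A⁻².
  Ω = V/A (resistance = voltage per current),
      = kg·m²·s⁻³·A⁻².
  So Ω⁻¹ = kg⁻¹·m⁻²·s³·A².
  J = N·m (work = force × distance),
      = kg·m²·s⁻².
  So J⁻¹ = kg⁻¹·m⁻²·s².
  Sv = J/kg (equivalent dose = energy per mass),
      = m²·s⁻².
  So Sv² = m⁴·s⁻⁴.
  Combining: V⁻¹·F⁻¹·Ω⁻¹·J⁻¹·Sv²·s = (kg⁻¹·m⁻²·s³·A) · (kg·m²·s⁻⁴·A⁻²) · (kg⁻¹·m⁻²·s³·A²) · (kg⁻¹·m⁻²·s²) · (m⁴·s⁻⁴) · s = kg⁻²·s·A.
Both reduce to kg⁻²·s·A.

Yes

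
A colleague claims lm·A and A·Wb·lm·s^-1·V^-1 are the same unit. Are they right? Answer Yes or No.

Yes

Left side:
  lm = cd.
  Combining: lm·A = cd · A = A·cd.
Right side:
  Wb = V·s (flux: a volt is a weber per second),
      = kg·m²·s⁻²·A⁻¹.
  lm = cd·sr = cd (luminous flux; sr is dimensionless).
  V = W/A (potential = power per current),
      = kg·m²·s⁻³·A⁻¹.
  So V⁻¹ = kg⁻¹·m⁻²·s³·A.
  Combining: A·Wb·lm·s⁻¹·V⁻¹ = A · (kg·m²·s⁻²·A⁻¹) · cd · s⁻¹ · (kg⁻¹·m⁻²·s³·A) = A·cd.
Both reduce to A·cd.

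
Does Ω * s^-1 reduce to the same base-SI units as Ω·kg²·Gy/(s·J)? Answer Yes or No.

No

Left side:
  Ω = V/A (resistance = voltage per current),
      = kg·m²·s⁻³·A⁻².
  Combining: Ω·s⁻¹ = (kg·m²·s⁻³·A⁻²) · s⁻¹ = kg·m²·s⁻⁴·A⁻².
Right side:
  Ω = V/A (resistance = voltage per current),
      = kg·m²·s⁻³·A⁻².
  J = N·m (work = force × distance),
      = kg·m²·s⁻².
  So J⁻¹ = kg⁻¹·m⁻²·s².
  Gy = J/kg (absorbed dose = energy per mass),
      = m²·s⁻².
  Combining: Ω·kg²·s⁻¹·J⁻¹·Gy = (kg·m²·s⁻³·A⁻²) · kg² · s⁻¹ · (kg⁻¹·m⁻²·s²) · (m²·s⁻²) = kg²·m²·s⁻⁴·A⁻².
Left is kg·m²·s⁻⁴·A⁻²; right is kg²·m²·s⁻⁴·A⁻² — different.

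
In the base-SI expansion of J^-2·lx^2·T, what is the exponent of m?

J = kg·m²·s⁻².
So J⁻² = kg⁻²·m⁻⁴·s⁴.
lx = m⁻²·cd.
So lx² = m⁻⁴·cd².
T = kg·s⁻²·A⁻¹.
Combining: J⁻²·lx²·T = (kg⁻²·m⁻⁴·s⁴) · (m⁻⁴·cd²) · (kg·s⁻²·A⁻¹) = kg⁻¹·m⁻⁸·s²·A⁻¹·cd².
The exponent of m is -8.

-8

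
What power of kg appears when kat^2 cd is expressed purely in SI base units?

0

kat = mol/s = s⁻¹·mol (catalytic activity).
So kat² = s⁻²·mol².
Combining: kat²·cd = (s⁻²·mol²) · cd = s⁻²·mol²·cd.
The exponent of kg is 0.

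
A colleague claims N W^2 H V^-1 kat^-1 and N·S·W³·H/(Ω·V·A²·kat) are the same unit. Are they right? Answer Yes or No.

Left side:
  N = kg·m/s² = kg·m·s⁻² (force = mass × acceleration).
  W = J/s (power = energy per time),
      = kg·m²·s⁻³.
  So W² = kg²·m⁴·s⁻⁶.
  H = Wb/A (inductance = flux per current),
      = kg·m²·s⁻²·A⁻².
  V = W/A (potential = power per current),
      = kg·m²·s⁻³·A⁻¹.
  So V⁻¹ = kg⁻¹·m⁻²·s³·A.
  kat = mol/s = s⁻¹·mol (catalytic activity).
  So kat⁻¹ = s·mol⁻¹.
  Combining: N·W²·H·V⁻¹·kat⁻¹ = (kg·m·s⁻²) · (kg²·m⁴·s⁻⁶) · (kg·m²·s⁻²·A⁻²) · (kg⁻¹·m⁻²·s³·A) · (s·mol⁻¹) = kg³·m⁵·s⁻⁶·A⁻¹·mol⁻¹.
Right side:
  N = kg·m/s² = kg·m·s⁻² (force = mass × acceleration).
  S = 1/Ω (conductance is reciprocal resistance),
      = kg⁻¹·m⁻²·s³·A².
  Ω = V/A (resistance = voltage per current),
      = kg·m²·s⁻³·A⁻².
  So Ω⁻¹ = kg⁻¹·m⁻²·s³·A².
  W = J/s (power = energy per time),
      = kg·m²·s⁻³.
  So W³ = kg³·m⁶·s⁻⁹.
  V = W/A (potential = power per current),
      = kg·m²·s⁻³·A⁻¹.
  So V⁻¹ = kg⁻¹·m⁻²·s³·A.
  H = Wb/A (inductance = flux per current),
      = kg·m²·s⁻²·A⁻².
  kat = mol/s = s⁻¹·mol (catalytic activity).
  So kat⁻¹ = s·mol⁻¹.
  Combining: N·S·Ω⁻¹·W³·V⁻¹·A⁻²·H·kat⁻¹ = (kg·m·s⁻²) · (kg⁻¹·m⁻²·s³·A²) · (kg⁻¹·m⁻²·s³·A²) · (kg³·m⁶·s⁻⁹) · (kg⁻¹·m⁻²·s³·A) · A⁻² · (kg·m²·s⁻²·A⁻²) · (s·mol⁻¹) = kg²·m³·s⁻³·A·mol⁻¹.
Left is kg³·m⁵·s⁻⁶·A⁻¹·mol⁻¹; right is kg²·m³·s⁻³·A·mol⁻¹ — different.

No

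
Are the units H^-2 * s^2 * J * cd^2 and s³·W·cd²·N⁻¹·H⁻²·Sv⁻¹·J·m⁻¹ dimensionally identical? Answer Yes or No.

Left side:
  H = kg·m²·s⁻²·A⁻².
  So H⁻² = kg⁻²·m⁻⁴·s⁴·A⁴.
  J = kg·m²·s⁻².
  Combining: H⁻²·s²·J·cd² = (kg⁻²·m⁻⁴·s⁴·A⁴) · s² · (kg·m²·s⁻²) · cd² = kg⁻¹·m⁻²·s⁴·A⁴·cd².
Right side:
  W = J/s (power = energy per time),
      = kg·m²·s⁻³.
  N = kg·m/s² = kg·m·s⁻² (force = mass × acceleration).
  So N⁻¹ = kg⁻¹·m⁻¹·s².
  H = Wb/A (inductance = flux per current),
      = kg·m²·s⁻²·A⁻².
  So H⁻² = kg⁻²·m⁻⁴·s⁴·A⁴.
  Sv = J/kg (equivalent dose = energy per mass),
      = m²·s⁻².
  So Sv⁻¹ = m⁻²·s².
  J = N·m (work = force × distance),
      = kg·m²·s⁻².
  Combining: s³·W·cd²·N⁻¹·H⁻²·Sv⁻¹·J·m⁻¹ = s³ · (kg·m²·s⁻³) · cd² · (kg⁻¹·m⁻¹·s²) · (kg⁻²·m⁻⁴·s⁴·A⁴) · (m⁻²·s²) · (kg·m²·s⁻²) · m⁻¹ = kg⁻¹·m⁻⁴·s⁶·A⁴·cd².
Left is kg⁻¹·m⁻²·s⁴·A⁴·cd²; right is kg⁻¹·m⁻⁴·s⁶·A⁴·cd² — different.

No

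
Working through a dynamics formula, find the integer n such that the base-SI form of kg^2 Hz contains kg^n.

2

Hz = 1/s = s⁻¹ (frequency is cycles per second).
Combining: kg²·Hz = kg² · s⁻¹ = kg²·s⁻¹.
The exponent of kg is 2.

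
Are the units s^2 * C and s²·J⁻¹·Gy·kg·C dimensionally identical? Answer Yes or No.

Left side:
  C = A·s = s·A (charge = current × time).
  Combining: s²·C = s² · (s·A) = s³·A.
Right side:
  J = kg·m²·s⁻².
  So J⁻¹ = kg⁻¹·m⁻²·s².
  Gy = m²·s⁻².
  C = s·A.
  Combining: s²·J⁻¹·Gy·kg·C = s² · (kg⁻¹·m⁻²·s²) · (m²·s⁻²) · kg · (s·A) = s³·A.
Both reduce to s³·A.

Yes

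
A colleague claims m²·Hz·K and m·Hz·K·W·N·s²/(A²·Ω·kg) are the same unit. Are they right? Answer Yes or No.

Left side:
  Hz = s⁻¹.
  Combining: m²·Hz·K = m² · s⁻¹ · K = m²·s⁻¹·K.
Right side:
  Hz = 1/s = s⁻¹ (frequency is cycles per second).
  W = J/s (power = energy per time),
      = kg·m²·s⁻³.
  Ω = V/A (resistance = voltage per current),
      = kg·m²·s⁻³·A⁻².
  So Ω⁻¹ = kg⁻¹·m⁻²·s³·A².
  N = kg·m/s² = kg·m·s⁻² (force = mass × acceleration).
  Combining: m·Hz·K·W·A⁻²·Ω⁻¹·N·kg⁻¹·s² = m · s⁻¹ · K · (kg·m²·s⁻³) · A⁻² · (kg⁻¹·m⁻²·s³·A²) · (kg·m·s⁻²) · kg⁻¹ · s² = m²·s⁻¹·K.
Both reduce to m²·s⁻¹·K.

Yes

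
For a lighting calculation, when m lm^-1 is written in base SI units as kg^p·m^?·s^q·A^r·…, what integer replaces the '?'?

1

lm = cd·sr = cd (luminous flux; sr is dimensionless).
So lm⁻¹ = cd⁻¹.
Combining: m·lm⁻¹ = m · cd⁻¹ = m·cd⁻¹.
The exponent of m is 1.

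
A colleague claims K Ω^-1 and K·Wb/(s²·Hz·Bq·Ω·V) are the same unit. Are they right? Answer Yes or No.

Left side:
  Ω = V/A (resistance = voltage per current),
      = kg·m²·s⁻³·A⁻².
  So Ω⁻¹ = kg⁻¹·m⁻²·s³·A².
  Combining: K·Ω⁻¹ = K · (kg⁻¹·m⁻²·s³·A²) = kg⁻¹·m⁻²·s³·A²·K.
Right side:
  Hz = 1/s = s⁻¹ (frequency is cycles per second).
  So Hz⁻¹ = s.
  Bq = 1/s = s⁻¹ (activity is decays per second).
  So Bq⁻¹ = s.
  Ω = V/A (resistance = voltage per current),
      = kg·m²·s⁻³·A⁻².
  So Ω⁻¹ = kg⁻¹·m⁻²·s³·A².
  V = W/A (potential = power per current),
      = kg·m²·s⁻³·A⁻¹.
  So V⁻¹ = kg⁻¹·m⁻²·s³·A.
  Wb = V·s (flux: a volt is a weber per second),
      = kg·m²·s⁻²·A⁻¹.
  Combining: s⁻²·Hz⁻¹·Bq⁻¹·K·Ω⁻¹·V⁻¹·Wb = s⁻² · s · s · K · (kg⁻¹·m⁻²·s³·A²) · (kg⁻¹·m⁻²·s³·A) · (kg·m²·s⁻²·A⁻¹) = kg⁻¹·m⁻²·s⁴·A²·K.
Left is kg⁻¹·m⁻²·s³·A²·K; right is kg⁻¹·m⁻²·s⁴·A²·K — different.

No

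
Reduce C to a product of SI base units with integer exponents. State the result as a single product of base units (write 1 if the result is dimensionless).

s·A

C = A·s = s·A (charge = current × time).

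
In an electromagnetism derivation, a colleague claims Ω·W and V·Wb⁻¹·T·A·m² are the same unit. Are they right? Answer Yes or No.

No

Left side:
  Ω = V/A (resistance = voltage per current),
      = kg·m²·s⁻³·A⁻².
  W = J/s (power = energy per time),
      = kg·m²·s⁻³.
  Combining: Ω·W = (kg·m²·s⁻³·A⁻²) · (kg·m²·s⁻³) = kg²·m⁴·s⁻⁶·A⁻².
Right side:
  V = W/A (potential = power per current),
      = kg·m²·s⁻³·A⁻¹.
  Wb = V·s (flux: a volt is a weber per second),
      = kg·m²·s⁻²·A⁻¹.
  So Wb⁻¹ = kg⁻¹·m⁻²·s²·A.
  T = Wb/m² (flux density = flux per area),
      = kg·s⁻²·A⁻¹.
  Combining: V·Wb⁻¹·T·A·m² = (kg·m²·s⁻³·A⁻¹) · (kg⁻¹·m⁻²·s²·A) · (kg·s⁻²·A⁻¹) · A · m² = kg·m²·s⁻³.
Left is kg²·m⁴·s⁻⁶·A⁻²; right is kg·m²·s⁻³ — different.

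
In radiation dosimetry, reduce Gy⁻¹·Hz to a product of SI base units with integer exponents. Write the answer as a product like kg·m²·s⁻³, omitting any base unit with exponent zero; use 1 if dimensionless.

Gy = J/kg (absorbed dose = energy per mass),
    = m²·s⁻².
So Gy⁻¹ = m⁻²·s².
Hz = 1/s = s⁻¹ (frequency is cycles per second).
Combining: Gy⁻¹·Hz = (m⁻²·s²) · s⁻¹ = m⁻²·s.

m⁻²·s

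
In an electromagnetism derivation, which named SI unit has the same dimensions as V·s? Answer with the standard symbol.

V = kg·m²·s⁻³·A⁻¹.
Combining: V·s = (kg·m²·s⁻³·A⁻¹) · s = kg·m²·s⁻²·A⁻¹.
kg·m²·s⁻²·A⁻¹ is the base-SI form of the weber.

Wb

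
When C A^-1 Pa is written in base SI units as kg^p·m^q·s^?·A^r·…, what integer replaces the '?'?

C = s·A.
Pa = kg·m⁻¹·s⁻².
Combining: C·A⁻¹·Pa = (s·A) · A⁻¹ · (kg·m⁻¹·s⁻²) = kg·m⁻¹·s⁻¹.
The exponent of s is -1.

-1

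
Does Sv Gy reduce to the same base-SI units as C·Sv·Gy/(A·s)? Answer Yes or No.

Left side:
  Sv = m²·s⁻².
  Gy = m²·s⁻².
  Combining: Sv·Gy = (m²·s⁻²) · (m²·s⁻²) = m⁴·s⁻⁴.
Right side:
  C = A·s = s·A (charge = current × time).
  Sv = J/kg (equivalent dose = energy per mass),
      = m²·s⁻².
  Gy = J/kg (absorbed dose = energy per mass),
      = m²·s⁻².
  Combining: C·A⁻¹·Sv·Gy·s⁻¹ = (s·A) · A⁻¹ · (m²·s⁻²) · (m²·s⁻²) · s⁻¹ = m⁴·s⁻⁴.
Both reduce to m⁴·s⁻⁴.

Yes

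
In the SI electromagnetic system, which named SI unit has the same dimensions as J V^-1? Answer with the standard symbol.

C

J = kg·m²·s⁻².
V = kg·m²·s⁻³·A⁻¹.
So V⁻¹ = kg⁻¹·m⁻²·s³·A.
Combining: J·V⁻¹ = (kg·m²·s⁻²) · (kg⁻¹·m⁻²·s³·A) = s·A.
s·A is the base-SI form of the coulomb.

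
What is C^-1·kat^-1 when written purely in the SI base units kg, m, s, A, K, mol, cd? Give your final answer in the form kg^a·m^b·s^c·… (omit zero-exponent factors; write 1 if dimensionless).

C = s·A.
So C⁻¹ = s⁻¹·A⁻¹.
kat = s⁻¹·mol.
So kat⁻¹ = s·mol⁻¹.
Combining: C⁻¹·kat⁻¹ = (s⁻¹·A⁻¹) · (s·mol⁻¹) = A⁻¹·mol⁻¹.

A⁻¹·mol⁻¹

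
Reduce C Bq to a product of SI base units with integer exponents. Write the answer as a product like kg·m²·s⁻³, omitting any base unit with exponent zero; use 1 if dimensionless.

C = A·s = s·A (charge = current × time).
Bq = 1/s = s⁻¹ (activity is decays per second).
Combining: C·Bq = (s·A) · s⁻¹ = A.

A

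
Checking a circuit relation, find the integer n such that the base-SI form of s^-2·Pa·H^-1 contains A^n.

2

Pa = N/m² (pressure = force per area),
    = kg·m⁻¹·s⁻².
H = Wb/A (inductance = flux per current),
    = kg·m²·s⁻²·A⁻².
So H⁻¹ = kg⁻¹·m⁻²·s²·A².
Combining: s⁻²·Pa·H⁻¹ = s⁻² · (kg·m⁻¹·s⁻²) · (kg⁻¹·m⁻²·s²·A²) = m⁻³·s⁻²·A².
The exponent of A is 2.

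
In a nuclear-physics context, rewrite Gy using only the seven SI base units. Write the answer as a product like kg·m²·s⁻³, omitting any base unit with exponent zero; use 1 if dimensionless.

Gy = J/kg (absorbed dose = energy per mass),
    = m²·s⁻².

m²·s⁻²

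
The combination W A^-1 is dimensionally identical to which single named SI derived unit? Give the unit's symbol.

W = J/s (power = energy per time),
    = kg·m²·s⁻³.
Combining: W·A⁻¹ = (kg·m²·s⁻³) · A⁻¹ = kg·m²·s⁻³·A⁻¹.
kg·m²·s⁻³·A⁻¹ is the base-SI form of the volt.

V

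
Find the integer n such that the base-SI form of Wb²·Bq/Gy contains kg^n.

Wb = kg·m²·s⁻²·A⁻¹.
So Wb² = kg²·m⁴·s⁻⁴·A⁻².
Bq = s⁻¹.
Gy = m²·s⁻².
So Gy⁻¹ = m⁻²·s².
Combining: Wb²·Bq·Gy⁻¹ = (kg²·m⁴·s⁻⁴·A⁻²) · s⁻¹ · (m⁻²·s²) = kg²·m²·s⁻³·A⁻².
The exponent of kg is 2.

2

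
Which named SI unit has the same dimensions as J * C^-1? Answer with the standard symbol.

V

J = N·m (work = force × distance),
    = kg·m²·s⁻².
C = A·s = s·A (charge = current × time).
So C⁻¹ = s⁻¹·A⁻¹.
Combining: J·C⁻¹ = (kg·m²·s⁻²) · (s⁻¹·A⁻¹) = kg·m²·s⁻³·A⁻¹.
kg·m²·s⁻³·A⁻¹ is the base-SI form of the volt.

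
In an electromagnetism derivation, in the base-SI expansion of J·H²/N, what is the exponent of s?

J = N·m (work = force × distance),
    = kg·m²·s⁻².
N = kg·m/s² = kg·m·s⁻² (force = mass × acceleration).
So N⁻¹ = kg⁻¹·m⁻¹·s².
H = Wb/A (inductance = flux per current),
    = kg·m²·s⁻²·A⁻².
So H² = kg²·m⁴·s⁻⁴·A⁻⁴.
Combining: J·N⁻¹·H² = (kg·m²·s⁻²) · (kg⁻¹·m⁻¹·s²) · (kg²·m⁴·s⁻⁴·A⁻⁴) = kg²·m⁵·s⁻⁴·A⁻⁴.
The exponent of s is -4.

-4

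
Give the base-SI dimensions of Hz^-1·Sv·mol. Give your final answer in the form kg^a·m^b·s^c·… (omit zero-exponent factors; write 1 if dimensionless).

m²·s⁻¹·mol

Hz = 1/s = s⁻¹ (frequency is cycles per second).
So Hz⁻¹ = s.
Sv = J/kg (equivalent dose = energy per mass),
    = m²·s⁻².
Combining: Hz⁻¹·Sv·mol = s · (m²·s⁻²) · mol = m²·s⁻¹·mol.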